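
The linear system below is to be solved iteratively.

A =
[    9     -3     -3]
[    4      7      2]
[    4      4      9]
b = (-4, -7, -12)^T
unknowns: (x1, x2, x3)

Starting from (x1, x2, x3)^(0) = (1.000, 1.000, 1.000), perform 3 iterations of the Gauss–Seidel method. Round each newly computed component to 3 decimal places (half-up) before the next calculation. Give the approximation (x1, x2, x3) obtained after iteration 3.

(-0.731, -0.363, -0.847)

Iteration 1:
  x1 = (-4 - (-3)·1.000 - (-3)·1.000) / (9) = 0.222
  x2 = (-7 - (4)·0.222 - (2)·1.000) / (7) = -1.413
  x3 = (-12 - (4)·0.222 - (4)·-1.413) / (9) = -0.804
Iteration 2:
  x1 = (-4 - (-3)·-1.413 - (-3)·-0.804) / (9) = -1.183
  x2 = (-7 - (4)·-1.183 - (2)·-0.804) / (7) = -0.094
  x3 = (-12 - (4)·-1.183 - (4)·-0.094) / (9) = -0.766
Iteration 3:
  x1 = (-4 - (-3)·-0.094 - (-3)·-0.766) / (9) = -0.731
  x2 = (-7 - (4)·-0.731 - (2)·-0.766) / (7) = -0.363
  x3 = (-12 - (4)·-0.731 - (4)·-0.363) / (9) = -0.847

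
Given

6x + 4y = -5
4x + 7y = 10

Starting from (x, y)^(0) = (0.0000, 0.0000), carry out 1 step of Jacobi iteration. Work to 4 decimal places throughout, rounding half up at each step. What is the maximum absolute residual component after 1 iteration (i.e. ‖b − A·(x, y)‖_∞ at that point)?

Iteration 1:
  x = (-5 - (4)·0.0000) / (6) = -0.8333
  y = (10 - (4)·0.0000) / (7) = 1.4286
Residual b − A·x = (-5.7146, 3.3330); ∞-norm = 5.7146

5.7146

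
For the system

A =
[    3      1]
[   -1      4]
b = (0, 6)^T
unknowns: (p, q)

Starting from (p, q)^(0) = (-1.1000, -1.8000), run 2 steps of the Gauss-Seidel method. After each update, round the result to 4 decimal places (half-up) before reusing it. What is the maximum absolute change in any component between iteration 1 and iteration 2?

Iteration 1:
  p = (0 - (1)·-1.8000) / (3) = 0.6000
  q = (6 - (-1)·0.6000) / (4) = 1.6500
Iteration 2:
  p = (0 - (1)·1.6500) / (3) = -0.5500
  q = (6 - (-1)·-0.5500) / (4) = 1.3625
Change: (-1.1500, -0.2875) → max |·| = 1.1500

1.1500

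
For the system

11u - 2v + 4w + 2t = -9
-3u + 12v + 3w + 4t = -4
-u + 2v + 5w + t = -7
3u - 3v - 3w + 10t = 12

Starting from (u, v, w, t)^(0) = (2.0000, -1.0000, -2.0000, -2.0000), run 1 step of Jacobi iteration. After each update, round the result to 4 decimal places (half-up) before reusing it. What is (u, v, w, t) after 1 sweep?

Iteration 1:
  u = (-9 - (-2)·-1.0000 - (4)·-2.0000 - (2)·-2.0000) / (11) = 0.0909
  v = (-4 - (-3)·2.0000 - (3)·-2.0000 - (4)·-2.0000) / (12) = 1.3333
  w = (-7 - (-1)·2.0000 - (2)·-1.0000 - (1)·-2.0000) / (5) = -0.2000
  t = (12 - (3)·2.0000 - (-3)·-1.0000 - (-3)·-2.0000) / (10) = -0.3000

(0.0909, 1.3333, -0.2000, -0.3000)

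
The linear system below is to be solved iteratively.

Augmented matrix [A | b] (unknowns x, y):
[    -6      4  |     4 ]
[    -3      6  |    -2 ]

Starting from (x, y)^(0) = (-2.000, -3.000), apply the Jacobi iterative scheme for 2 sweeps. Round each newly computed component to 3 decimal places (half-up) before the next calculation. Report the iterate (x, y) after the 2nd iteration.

(-1.555, -1.667)

Iteration 1:
  x = (4 - (4)·-3.000) / (-6) = -2.667
  y = (-2 - (-3)·-2.000) / (6) = -1.333
Iteration 2:
  x = (4 - (4)·-1.333) / (-6) = -1.555
  y = (-2 - (-3)·-2.667) / (6) = -1.667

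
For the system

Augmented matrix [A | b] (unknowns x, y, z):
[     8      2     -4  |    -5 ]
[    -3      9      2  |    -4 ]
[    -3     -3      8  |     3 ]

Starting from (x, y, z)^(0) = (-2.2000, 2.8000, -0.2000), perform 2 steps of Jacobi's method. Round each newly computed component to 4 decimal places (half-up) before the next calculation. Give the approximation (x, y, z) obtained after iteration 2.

(-0.0417, -1.0528, -0.5844)

Iteration 1:
  x = (-5 - (2)·2.8000 - (-4)·-0.2000) / (8) = -1.4250
  y = (-4 - (-3)·-2.2000 - (2)·-0.2000) / (9) = -1.1333
  z = (3 - (-3)·-2.2000 - (-3)·2.8000) / (8) = 0.6000
Iteration 2:
  x = (-5 - (2)·-1.1333 - (-4)·0.6000) / (8) = -0.0417
  y = (-4 - (-3)·-1.4250 - (2)·0.6000) / (9) = -1.0528
  z = (3 - (-3)·-1.4250 - (-3)·-1.1333) / (8) = -0.5844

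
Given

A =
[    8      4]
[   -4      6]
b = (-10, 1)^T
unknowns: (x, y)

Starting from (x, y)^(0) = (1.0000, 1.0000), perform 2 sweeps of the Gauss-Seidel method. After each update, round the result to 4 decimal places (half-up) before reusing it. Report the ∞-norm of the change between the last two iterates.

1.0000

Iteration 1:
  x = (-10 - (4)·1.0000) / (8) = -1.7500
  y = (1 - (-4)·-1.7500) / (6) = -1.0000
Iteration 2:
  x = (-10 - (4)·-1.0000) / (8) = -0.7500
  y = (1 - (-4)·-0.7500) / (6) = -0.3333
Change: (1.0000, 0.6667) → max |·| = 1.0000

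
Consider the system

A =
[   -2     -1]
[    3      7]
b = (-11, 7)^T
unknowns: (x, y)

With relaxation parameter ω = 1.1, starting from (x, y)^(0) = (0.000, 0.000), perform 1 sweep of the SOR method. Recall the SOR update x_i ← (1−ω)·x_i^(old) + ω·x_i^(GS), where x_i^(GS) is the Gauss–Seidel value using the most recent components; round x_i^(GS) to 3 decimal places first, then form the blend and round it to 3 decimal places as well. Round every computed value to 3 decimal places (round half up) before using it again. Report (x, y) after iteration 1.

(6.050, -1.752)

Iteration 1:
  x: GS value = (-11 - (-1)·0.000) / (-2) = 5.500;  x ← (1−ω)·0.000 + ω·5.500 = 6.050
  y: GS value = (7 - (3)·6.050) / (7) = -1.593;  y ← (1−ω)·0.000 + ω·-1.593 = -1.752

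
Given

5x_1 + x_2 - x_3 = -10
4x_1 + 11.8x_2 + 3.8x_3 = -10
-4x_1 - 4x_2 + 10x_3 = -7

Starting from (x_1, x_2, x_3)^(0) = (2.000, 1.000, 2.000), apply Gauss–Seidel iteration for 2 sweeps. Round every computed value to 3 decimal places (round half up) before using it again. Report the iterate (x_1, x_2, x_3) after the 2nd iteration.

(-2.178, 0.461, -1.387)

Iteration 1:
  x_1 = (-10 - (1)·1.000 - (-1)·2.000) / (5) = -1.800
  x_2 = (-10 - (4)·-1.800 - (3.8)·2.000) / (11.8) = -0.881
  x_3 = (-7 - (-4)·-1.800 - (-4)·-0.881) / (10) = -1.772
Iteration 2:
  x_1 = (-10 - (1)·-0.881 - (-1)·-1.772) / (5) = -2.178
  x_2 = (-10 - (4)·-2.178 - (3.8)·-1.772) / (11.8) = 0.461
  x_3 = (-7 - (-4)·-2.178 - (-4)·0.461) / (10) = -1.387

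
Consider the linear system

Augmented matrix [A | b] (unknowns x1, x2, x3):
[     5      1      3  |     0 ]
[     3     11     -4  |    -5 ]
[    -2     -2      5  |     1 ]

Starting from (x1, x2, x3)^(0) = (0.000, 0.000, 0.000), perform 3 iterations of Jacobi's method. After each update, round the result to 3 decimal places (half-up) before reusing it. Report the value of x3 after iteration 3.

0.036

Iteration 1:
  x1 = (0 - (1)·0.000 - (3)·0.000) / (5) = 0.000
  x2 = (-5 - (3)·0.000 - (-4)·0.000) / (11) = -0.455
  x3 = (1 - (-2)·0.000 - (-2)·0.000) / (5) = 0.200
Iteration 2:
  x1 = (0 - (1)·-0.455 - (3)·0.200) / (5) = -0.029
  x2 = (-5 - (3)·0.000 - (-4)·0.200) / (11) = -0.382
  x3 = (1 - (-2)·0.000 - (-2)·-0.455) / (5) = 0.018
Iteration 3:
  x1 = (0 - (1)·-0.382 - (3)·0.018) / (5) = 0.066
  x2 = (-5 - (3)·-0.029 - (-4)·0.018) / (11) = -0.440
  x3 = (1 - (-2)·-0.029 - (-2)·-0.382) / (5) = 0.036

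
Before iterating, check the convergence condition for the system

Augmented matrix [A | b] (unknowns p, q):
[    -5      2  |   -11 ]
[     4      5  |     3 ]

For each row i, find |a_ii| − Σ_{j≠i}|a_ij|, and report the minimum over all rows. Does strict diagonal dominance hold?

row 1: |-5| − (2) = 3
row 2: |5| − (4) = 1
minimum over rows = 1 → strictly diagonally dominant (convergence guaranteed)

1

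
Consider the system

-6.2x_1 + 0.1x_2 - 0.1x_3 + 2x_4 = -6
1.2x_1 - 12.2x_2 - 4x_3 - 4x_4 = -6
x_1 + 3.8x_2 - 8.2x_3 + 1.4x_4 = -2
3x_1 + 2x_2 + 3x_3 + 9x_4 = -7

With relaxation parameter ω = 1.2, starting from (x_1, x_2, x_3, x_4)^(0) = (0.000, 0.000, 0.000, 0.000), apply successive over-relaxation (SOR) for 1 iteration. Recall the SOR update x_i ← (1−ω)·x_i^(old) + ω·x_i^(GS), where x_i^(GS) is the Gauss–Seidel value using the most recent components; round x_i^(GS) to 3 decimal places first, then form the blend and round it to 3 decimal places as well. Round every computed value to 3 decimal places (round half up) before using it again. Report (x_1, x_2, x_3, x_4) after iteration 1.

Iteration 1:
  x_1: GS value = (-6 - (0.1)·0.000 - (-0.1)·0.000 - (2)·0.000) / (-6.2) = 0.968;  x_1 ← (1−ω)·0.000 + ω·0.968 = 1.162
  x_2: GS value = (-6 - (1.2)·1.162 - (-4)·0.000 - (-4)·0.000) / (-12.2) = 0.606;  x_2 ← (1−ω)·0.000 + ω·0.606 = 0.727
  x_3: GS value = (-2 - (1)·1.162 - (3.8)·0.727 - (1.4)·0.000) / (-8.2) = 0.723;  x_3 ← (1−ω)·0.000 + ω·0.723 = 0.868
  x_4: GS value = (-7 - (3)·1.162 - (2)·0.727 - (3)·0.868) / (9) = -1.616;  x_4 ← (1−ω)·0.000 + ω·-1.616 = -1.939

(1.162, 0.727, 0.868, -1.939)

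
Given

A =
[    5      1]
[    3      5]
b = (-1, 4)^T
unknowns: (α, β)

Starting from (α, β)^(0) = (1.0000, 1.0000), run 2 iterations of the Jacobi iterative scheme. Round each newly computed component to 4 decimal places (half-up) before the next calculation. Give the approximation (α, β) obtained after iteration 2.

Iteration 1:
  α = (-1 - (1)·1.0000) / (5) = -0.4000
  β = (4 - (3)·1.0000) / (5) = 0.2000
Iteration 2:
  α = (-1 - (1)·0.2000) / (5) = -0.2400
  β = (4 - (3)·-0.4000) / (5) = 1.0400

(-0.2400, 1.0400)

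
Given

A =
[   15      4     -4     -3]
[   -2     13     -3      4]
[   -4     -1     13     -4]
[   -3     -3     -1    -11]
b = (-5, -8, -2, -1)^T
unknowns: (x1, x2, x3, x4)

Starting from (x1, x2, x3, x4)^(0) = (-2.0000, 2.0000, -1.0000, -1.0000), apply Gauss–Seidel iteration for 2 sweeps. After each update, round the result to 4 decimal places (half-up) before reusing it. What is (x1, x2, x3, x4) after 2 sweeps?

(-0.2344, -1.0941, -0.0819, 0.4607)

Iteration 1:
  x1 = (-5 - (4)·2.0000 - (-4)·-1.0000 - (-3)·-1.0000) / (15) = -1.3333
  x2 = (-8 - (-2)·-1.3333 - (-3)·-1.0000 - (4)·-1.0000) / (13) = -0.7436
  x3 = (-2 - (-4)·-1.3333 - (-1)·-0.7436 - (-4)·-1.0000) / (13) = -0.9290
  x4 = (-1 - (-3)·-1.3333 - (-3)·-0.7436 - (-1)·-0.9290) / (-11) = 0.7418
Iteration 2:
  x1 = (-5 - (4)·-0.7436 - (-4)·-0.9290 - (-3)·0.7418) / (15) = -0.2344
  x2 = (-8 - (-2)·-0.2344 - (-3)·-0.9290 - (4)·0.7418) / (13) = -1.0941
  x3 = (-2 - (-4)·-0.2344 - (-1)·-1.0941 - (-4)·0.7418) / (13) = -0.0819
  x4 = (-1 - (-3)·-0.2344 - (-3)·-1.0941 - (-1)·-0.0819) / (-11) = 0.4607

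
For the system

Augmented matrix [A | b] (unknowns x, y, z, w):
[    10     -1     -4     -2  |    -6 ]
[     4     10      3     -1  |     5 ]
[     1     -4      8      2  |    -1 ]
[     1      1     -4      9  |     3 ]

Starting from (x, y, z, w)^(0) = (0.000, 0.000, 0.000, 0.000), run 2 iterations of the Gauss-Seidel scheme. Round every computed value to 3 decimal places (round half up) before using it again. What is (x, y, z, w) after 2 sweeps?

Iteration 1:
  x = (-6 - (-1)·0.000 - (-4)·0.000 - (-2)·0.000) / (10) = -0.600
  y = (5 - (4)·-0.600 - (3)·0.000 - (-1)·0.000) / (10) = 0.740
  z = (-1 - (1)·-0.600 - (-4)·0.740 - (2)·0.000) / (8) = 0.320
  w = (3 - (1)·-0.600 - (1)·0.740 - (-4)·0.320) / (9) = 0.460
Iteration 2:
  x = (-6 - (-1)·0.740 - (-4)·0.320 - (-2)·0.460) / (10) = -0.306
  y = (5 - (4)·-0.306 - (3)·0.320 - (-1)·0.460) / (10) = 0.572
  z = (-1 - (1)·-0.306 - (-4)·0.572 - (2)·0.460) / (8) = 0.084
  w = (3 - (1)·-0.306 - (1)·0.572 - (-4)·0.084) / (9) = 0.341

(-0.306, 0.572, 0.084, 0.341)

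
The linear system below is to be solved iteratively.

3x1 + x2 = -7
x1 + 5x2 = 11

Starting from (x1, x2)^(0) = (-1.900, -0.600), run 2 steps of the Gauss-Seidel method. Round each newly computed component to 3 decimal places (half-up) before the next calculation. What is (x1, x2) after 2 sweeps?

(-3.209, 2.842)

Iteration 1:
  x1 = (-7 - (1)·-0.600) / (3) = -2.133
  x2 = (11 - (1)·-2.133) / (5) = 2.627
Iteration 2:
  x1 = (-7 - (1)·2.627) / (3) = -3.209
  x2 = (11 - (1)·-3.209) / (5) = 2.842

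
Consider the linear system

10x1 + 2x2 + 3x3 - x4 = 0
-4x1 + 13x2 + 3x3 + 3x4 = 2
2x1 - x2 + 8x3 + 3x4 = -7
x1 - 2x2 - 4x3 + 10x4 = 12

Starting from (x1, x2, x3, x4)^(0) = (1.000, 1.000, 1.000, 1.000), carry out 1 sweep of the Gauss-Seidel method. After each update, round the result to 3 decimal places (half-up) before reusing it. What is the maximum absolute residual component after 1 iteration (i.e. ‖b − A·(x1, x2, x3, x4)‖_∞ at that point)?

9.146

Iteration 1:
  x1 = (0 - (2)·1.000 - (3)·1.000 - (-1)·1.000) / (10) = -0.400
  x2 = (2 - (-4)·-0.400 - (3)·1.000 - (3)·1.000) / (13) = -0.431
  x3 = (-7 - (2)·-0.400 - (-1)·-0.431 - (3)·1.000) / (8) = -1.204
  x4 = (12 - (1)·-0.400 - (-2)·-0.431 - (-4)·-1.204) / (10) = 0.672
Residual b − A·x = (9.146, 7.599, 0.985, 0.002); ∞-norm = 9.146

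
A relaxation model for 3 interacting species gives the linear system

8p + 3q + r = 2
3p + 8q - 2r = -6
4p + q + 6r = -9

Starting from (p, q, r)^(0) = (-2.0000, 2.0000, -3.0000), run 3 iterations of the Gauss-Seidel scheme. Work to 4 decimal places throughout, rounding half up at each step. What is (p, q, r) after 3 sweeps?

Iteration 1:
  p = (2 - (3)·2.0000 - (1)·-3.0000) / (8) = -0.1250
  q = (-6 - (3)·-0.1250 - (-2)·-3.0000) / (8) = -1.4531
  r = (-9 - (4)·-0.1250 - (1)·-1.4531) / (6) = -1.1745
Iteration 2:
  p = (2 - (3)·-1.4531 - (1)·-1.1745) / (8) = 0.9417
  q = (-6 - (3)·0.9417 - (-2)·-1.1745) / (8) = -1.3968
  r = (-9 - (4)·0.9417 - (1)·-1.3968) / (6) = -1.8950
Iteration 3:
  p = (2 - (3)·-1.3968 - (1)·-1.8950) / (8) = 1.0107
  q = (-6 - (3)·1.0107 - (-2)·-1.8950) / (8) = -1.6028
  r = (-9 - (4)·1.0107 - (1)·-1.6028) / (6) = -1.9067

(1.0107, -1.6028, -1.9067)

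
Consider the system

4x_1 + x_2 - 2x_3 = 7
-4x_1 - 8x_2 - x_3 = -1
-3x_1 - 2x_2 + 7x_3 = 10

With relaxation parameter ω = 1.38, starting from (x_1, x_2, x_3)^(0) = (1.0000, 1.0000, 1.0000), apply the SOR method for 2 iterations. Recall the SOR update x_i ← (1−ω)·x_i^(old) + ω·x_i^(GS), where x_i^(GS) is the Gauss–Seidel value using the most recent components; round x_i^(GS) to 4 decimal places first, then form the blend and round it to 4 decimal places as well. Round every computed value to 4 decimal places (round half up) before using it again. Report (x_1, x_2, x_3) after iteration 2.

Iteration 1:
  x_1: GS value = (7 - (1)·1.0000 - (-2)·1.0000) / (4) = 2.0000;  x_1 ← (1−ω)·1.0000 + ω·2.0000 = 2.3800
  x_2: GS value = (-1 - (-4)·2.3800 - (-1)·1.0000) / (-8) = -1.1900;  x_2 ← (1−ω)·1.0000 + ω·-1.1900 = -2.0222
  x_3: GS value = (10 - (-3)·2.3800 - (-2)·-2.0222) / (7) = 1.8708;  x_3 ← (1−ω)·1.0000 + ω·1.8708 = 2.2017
Iteration 2:
  x_1: GS value = (7 - (1)·-2.0222 - (-2)·2.2017) / (4) = 3.3564;  x_1 ← (1−ω)·2.3800 + ω·3.3564 = 3.7274
  x_2: GS value = (-1 - (-4)·3.7274 - (-1)·2.2017) / (-8) = -2.0139;  x_2 ← (1−ω)·-2.0222 + ω·-2.0139 = -2.0107
  x_3: GS value = (10 - (-3)·3.7274 - (-2)·-2.0107) / (7) = 2.4515;  x_3 ← (1−ω)·2.2017 + ω·2.4515 = 2.5464

(3.7274, -2.0107, 2.5464)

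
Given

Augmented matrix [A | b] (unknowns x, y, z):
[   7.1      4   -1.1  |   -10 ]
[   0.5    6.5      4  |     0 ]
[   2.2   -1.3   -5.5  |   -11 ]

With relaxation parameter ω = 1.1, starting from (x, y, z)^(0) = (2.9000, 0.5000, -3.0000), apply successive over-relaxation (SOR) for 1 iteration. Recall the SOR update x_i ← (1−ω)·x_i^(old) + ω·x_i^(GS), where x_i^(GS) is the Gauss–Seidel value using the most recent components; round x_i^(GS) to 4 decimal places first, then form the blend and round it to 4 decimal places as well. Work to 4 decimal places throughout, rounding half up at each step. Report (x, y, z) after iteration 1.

Iteration 1:
  x: GS value = (-10 - (4)·0.5000 - (-1.1)·-3.0000) / (7.1) = -2.1549;  x ← (1−ω)·2.9000 + ω·-2.1549 = -2.6604
  y: GS value = (0 - (0.5)·-2.6604 - (4)·-3.0000) / (6.5) = 2.0508;  y ← (1−ω)·0.5000 + ω·2.0508 = 2.2059
  z: GS value = (-11 - (2.2)·-2.6604 - (-1.3)·2.2059) / (-5.5) = 0.4144;  z ← (1−ω)·-3.0000 + ω·0.4144 = 0.7558

(-2.6604, 2.2059, 0.7558)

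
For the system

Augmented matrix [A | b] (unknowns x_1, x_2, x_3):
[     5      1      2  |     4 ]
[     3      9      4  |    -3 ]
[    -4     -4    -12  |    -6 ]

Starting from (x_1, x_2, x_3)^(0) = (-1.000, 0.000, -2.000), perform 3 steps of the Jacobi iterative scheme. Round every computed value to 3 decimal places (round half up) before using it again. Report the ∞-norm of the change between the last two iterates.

1.146

Iteration 1:
  x_1 = (4 - (1)·0.000 - (2)·-2.000) / (5) = 1.600
  x_2 = (-3 - (3)·-1.000 - (4)·-2.000) / (9) = 0.889
  x_3 = (-6 - (-4)·-1.000 - (-4)·0.000) / (-12) = 0.833
Iteration 2:
  x_1 = (4 - (1)·0.889 - (2)·0.833) / (5) = 0.289
  x_2 = (-3 - (3)·1.600 - (4)·0.833) / (9) = -1.237
  x_3 = (-6 - (-4)·1.600 - (-4)·0.889) / (-12) = -0.330
Iteration 3:
  x_1 = (4 - (1)·-1.237 - (2)·-0.330) / (5) = 1.179
  x_2 = (-3 - (3)·0.289 - (4)·-0.330) / (9) = -0.283
  x_3 = (-6 - (-4)·0.289 - (-4)·-1.237) / (-12) = 0.816
Change: (0.890, 0.954, 1.146) → max |·| = 1.146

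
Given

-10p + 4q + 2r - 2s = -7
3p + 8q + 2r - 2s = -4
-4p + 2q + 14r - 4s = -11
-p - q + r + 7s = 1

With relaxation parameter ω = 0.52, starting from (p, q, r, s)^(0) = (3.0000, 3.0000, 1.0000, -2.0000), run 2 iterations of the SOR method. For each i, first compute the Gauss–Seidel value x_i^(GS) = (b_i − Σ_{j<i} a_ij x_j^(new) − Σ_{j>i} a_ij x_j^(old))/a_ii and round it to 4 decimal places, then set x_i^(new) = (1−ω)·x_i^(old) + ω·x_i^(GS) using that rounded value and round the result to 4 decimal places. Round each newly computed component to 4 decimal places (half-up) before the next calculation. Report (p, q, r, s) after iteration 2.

(1.8195, -0.6009, -0.1160, -0.1507)

Iteration 1:
  p: GS value = (-7 - (4)·3.0000 - (2)·1.0000 - (-2)·-2.0000) / (-10) = 2.5000;  p ← (1−ω)·3.0000 + ω·2.5000 = 2.7400
  q: GS value = (-4 - (3)·2.7400 - (2)·1.0000 - (-2)·-2.0000) / (8) = -2.2775;  q ← (1−ω)·3.0000 + ω·-2.2775 = 0.2557
  r: GS value = (-11 - (-4)·2.7400 - (2)·0.2557 - (-4)·-2.0000) / (14) = -0.6108;  r ← (1−ω)·1.0000 + ω·-0.6108 = 0.1624
  s: GS value = (1 - (-1)·2.7400 - (-1)·0.2557 - (1)·0.1624) / (7) = 0.5476;  s ← (1−ω)·-2.0000 + ω·0.5476 = -0.6752
Iteration 2:
  p: GS value = (-7 - (4)·0.2557 - (2)·0.1624 - (-2)·-0.6752) / (-10) = 0.9698;  p ← (1−ω)·2.7400 + ω·0.9698 = 1.8195
  q: GS value = (-4 - (3)·1.8195 - (2)·0.1624 - (-2)·-0.6752) / (8) = -1.3917;  q ← (1−ω)·0.2557 + ω·-1.3917 = -0.6009
  r: GS value = (-11 - (-4)·1.8195 - (2)·-0.6009 - (-4)·-0.6752) / (14) = -0.3729;  r ← (1−ω)·0.1624 + ω·-0.3729 = -0.1160
  s: GS value = (1 - (-1)·1.8195 - (-1)·-0.6009 - (1)·-0.1160) / (7) = 0.3335;  s ← (1−ω)·-0.6752 + ω·0.3335 = -0.1507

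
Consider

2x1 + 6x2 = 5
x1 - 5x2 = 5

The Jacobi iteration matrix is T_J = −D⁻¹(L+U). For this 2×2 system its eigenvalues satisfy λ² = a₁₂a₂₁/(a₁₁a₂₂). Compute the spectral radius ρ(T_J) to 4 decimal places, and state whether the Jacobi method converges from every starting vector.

a₁₂a₂₁/(a₁₁a₂₂) = (6)·(1) / ((2)·(-5)) = -0.600000
ρ = √|-0.600000| = √0.600000 = 0.7746
ρ < 1, so Jacobi converges

0.7746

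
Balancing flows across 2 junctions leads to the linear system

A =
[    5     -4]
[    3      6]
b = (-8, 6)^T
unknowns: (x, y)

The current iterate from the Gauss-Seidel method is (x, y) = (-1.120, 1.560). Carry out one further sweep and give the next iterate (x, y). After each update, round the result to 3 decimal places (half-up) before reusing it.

One sweep:
  x = (-8 - (-4)·1.560) / (5) = -0.352
  y = (6 - (3)·-0.352) / (6) = 1.176

(-0.352, 1.176)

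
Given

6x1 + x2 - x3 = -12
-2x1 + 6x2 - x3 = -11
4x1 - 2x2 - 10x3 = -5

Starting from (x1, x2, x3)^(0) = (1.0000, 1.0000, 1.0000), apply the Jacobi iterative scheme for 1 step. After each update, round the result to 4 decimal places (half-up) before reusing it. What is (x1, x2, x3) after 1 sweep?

(-2.0000, -1.3333, 0.7000)

Iteration 1:
  x1 = (-12 - (1)·1.0000 - (-1)·1.0000) / (6) = -2.0000
  x2 = (-11 - (-2)·1.0000 - (-1)·1.0000) / (6) = -1.3333
  x3 = (-5 - (4)·1.0000 - (-2)·1.0000) / (-10) = 0.7000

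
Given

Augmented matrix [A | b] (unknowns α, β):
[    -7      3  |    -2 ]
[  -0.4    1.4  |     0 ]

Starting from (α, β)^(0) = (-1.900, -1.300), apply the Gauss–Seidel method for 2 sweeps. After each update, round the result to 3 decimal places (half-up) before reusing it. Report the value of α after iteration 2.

Iteration 1:
  α = (-2 - (3)·-1.300) / (-7) = -0.271
  β = (0 - (-0.4)·-0.271) / (1.4) = -0.077
Iteration 2:
  α = (-2 - (3)·-0.077) / (-7) = 0.253
  β = (0 - (-0.4)·0.253) / (1.4) = 0.072

0.253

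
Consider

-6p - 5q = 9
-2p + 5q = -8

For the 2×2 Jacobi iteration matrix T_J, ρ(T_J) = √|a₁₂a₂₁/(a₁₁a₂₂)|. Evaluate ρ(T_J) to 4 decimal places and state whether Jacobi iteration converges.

a₁₂a₂₁/(a₁₁a₂₂) = (-5)·(-2) / ((-6)·(5)) = -0.333333
ρ = √|-0.333333| = √0.333333 = 0.5774
ρ < 1, so Jacobi converges

0.5774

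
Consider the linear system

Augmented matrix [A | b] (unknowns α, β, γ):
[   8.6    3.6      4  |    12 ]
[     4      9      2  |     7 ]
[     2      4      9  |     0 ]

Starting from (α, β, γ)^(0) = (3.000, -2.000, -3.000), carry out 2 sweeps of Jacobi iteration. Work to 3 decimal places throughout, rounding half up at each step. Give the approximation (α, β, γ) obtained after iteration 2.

(1.246, -0.884, -0.856)

Iteration 1:
  α = (12 - (3.6)·-2.000 - (4)·-3.000) / (8.6) = 3.628
  β = (7 - (4)·3.000 - (2)·-3.000) / (9) = 0.111
  γ = (0 - (2)·3.000 - (4)·-2.000) / (9) = 0.222
Iteration 2:
  α = (12 - (3.6)·0.111 - (4)·0.222) / (8.6) = 1.246
  β = (7 - (4)·3.628 - (2)·0.222) / (9) = -0.884
  γ = (0 - (2)·3.628 - (4)·0.111) / (9) = -0.856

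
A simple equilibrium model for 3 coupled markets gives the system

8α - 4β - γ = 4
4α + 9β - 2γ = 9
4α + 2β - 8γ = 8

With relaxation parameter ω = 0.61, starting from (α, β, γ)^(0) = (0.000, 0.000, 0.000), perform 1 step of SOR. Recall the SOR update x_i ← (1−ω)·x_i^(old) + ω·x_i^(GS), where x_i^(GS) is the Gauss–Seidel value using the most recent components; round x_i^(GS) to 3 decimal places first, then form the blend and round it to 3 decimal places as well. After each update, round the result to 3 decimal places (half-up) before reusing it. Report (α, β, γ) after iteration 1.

(0.305, 0.527, -0.437)

Iteration 1:
  α: GS value = (4 - (-4)·0.000 - (-1)·0.000) / (8) = 0.500;  α ← (1−ω)·0.000 + ω·0.500 = 0.305
  β: GS value = (9 - (4)·0.305 - (-2)·0.000) / (9) = 0.864;  β ← (1−ω)·0.000 + ω·0.864 = 0.527
  γ: GS value = (8 - (4)·0.305 - (2)·0.527) / (-8) = -0.716;  γ ← (1−ω)·0.000 + ω·-0.716 = -0.437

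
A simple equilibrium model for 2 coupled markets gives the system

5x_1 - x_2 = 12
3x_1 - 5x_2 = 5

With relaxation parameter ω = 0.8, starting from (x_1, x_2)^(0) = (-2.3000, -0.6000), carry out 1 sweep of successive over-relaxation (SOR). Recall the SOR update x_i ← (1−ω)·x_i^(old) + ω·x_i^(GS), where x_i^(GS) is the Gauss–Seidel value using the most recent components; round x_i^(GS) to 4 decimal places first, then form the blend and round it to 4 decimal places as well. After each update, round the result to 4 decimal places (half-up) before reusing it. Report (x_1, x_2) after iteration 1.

(1.3640, -0.2653)

Iteration 1:
  x_1: GS value = (12 - (-1)·-0.6000) / (5) = 2.2800;  x_1 ← (1−ω)·-2.3000 + ω·2.2800 = 1.3640
  x_2: GS value = (5 - (3)·1.3640) / (-5) = -0.1816;  x_2 ← (1−ω)·-0.6000 + ω·-0.1816 = -0.2653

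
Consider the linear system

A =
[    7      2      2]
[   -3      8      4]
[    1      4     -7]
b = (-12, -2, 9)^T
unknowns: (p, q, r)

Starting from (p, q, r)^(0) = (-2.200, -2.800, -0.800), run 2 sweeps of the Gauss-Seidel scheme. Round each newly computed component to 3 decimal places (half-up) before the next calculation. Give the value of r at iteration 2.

Iteration 1:
  p = (-12 - (2)·-2.800 - (2)·-0.800) / (7) = -0.686
  q = (-2 - (-3)·-0.686 - (4)·-0.800) / (8) = -0.107
  r = (9 - (1)·-0.686 - (4)·-0.107) / (-7) = -1.445
Iteration 2:
  p = (-12 - (2)·-0.107 - (2)·-1.445) / (7) = -1.271
  q = (-2 - (-3)·-1.271 - (4)·-1.445) / (8) = -0.004
  r = (9 - (1)·-1.271 - (4)·-0.004) / (-7) = -1.470

-1.470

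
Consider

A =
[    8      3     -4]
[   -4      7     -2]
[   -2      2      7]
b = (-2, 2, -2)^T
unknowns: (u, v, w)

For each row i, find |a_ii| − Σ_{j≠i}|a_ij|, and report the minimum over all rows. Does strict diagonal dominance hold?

row 1: |8| − (3+4) = 1
row 2: |7| − (4+2) = 1
row 3: |7| − (2+2) = 3
minimum over rows = 1 → strictly diagonally dominant (convergence guaranteed)

1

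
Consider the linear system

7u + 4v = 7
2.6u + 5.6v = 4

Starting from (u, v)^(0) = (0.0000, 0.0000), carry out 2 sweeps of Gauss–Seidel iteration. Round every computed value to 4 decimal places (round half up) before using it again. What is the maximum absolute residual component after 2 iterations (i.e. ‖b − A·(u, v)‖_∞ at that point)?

0.2649

Iteration 1:
  u = (7 - (4)·0.0000) / (7) = 1.0000
  v = (4 - (2.6)·1.0000) / (5.6) = 0.2500
Iteration 2:
  u = (7 - (4)·0.2500) / (7) = 0.8571
  v = (4 - (2.6)·0.8571) / (5.6) = 0.3163
Residual b − A·x = (-0.2649, 0.0003); ∞-norm = 0.2649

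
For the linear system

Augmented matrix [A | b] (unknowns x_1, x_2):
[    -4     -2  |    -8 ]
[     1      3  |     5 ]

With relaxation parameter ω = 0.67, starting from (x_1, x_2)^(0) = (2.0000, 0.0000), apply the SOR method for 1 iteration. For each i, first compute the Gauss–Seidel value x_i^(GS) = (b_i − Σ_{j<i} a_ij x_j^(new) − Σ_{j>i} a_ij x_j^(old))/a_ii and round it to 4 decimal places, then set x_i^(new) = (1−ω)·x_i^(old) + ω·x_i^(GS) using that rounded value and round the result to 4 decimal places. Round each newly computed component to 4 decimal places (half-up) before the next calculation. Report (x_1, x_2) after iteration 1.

(2.0000, 0.6700)

Iteration 1:
  x_1: GS value = (-8 - (-2)·0.0000) / (-4) = 2.0000;  x_1 ← (1−ω)·2.0000 + ω·2.0000 = 2.0000
  x_2: GS value = (5 - (1)·2.0000) / (3) = 1.0000;  x_2 ← (1−ω)·0.0000 + ω·1.0000 = 0.6700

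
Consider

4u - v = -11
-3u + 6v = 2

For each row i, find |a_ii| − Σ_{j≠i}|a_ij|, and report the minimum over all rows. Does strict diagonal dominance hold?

row 1: |4| − (1) = 3
row 2: |6| − (3) = 3
minimum over rows = 3 → strictly diagonally dominant (convergence guaranteed)

3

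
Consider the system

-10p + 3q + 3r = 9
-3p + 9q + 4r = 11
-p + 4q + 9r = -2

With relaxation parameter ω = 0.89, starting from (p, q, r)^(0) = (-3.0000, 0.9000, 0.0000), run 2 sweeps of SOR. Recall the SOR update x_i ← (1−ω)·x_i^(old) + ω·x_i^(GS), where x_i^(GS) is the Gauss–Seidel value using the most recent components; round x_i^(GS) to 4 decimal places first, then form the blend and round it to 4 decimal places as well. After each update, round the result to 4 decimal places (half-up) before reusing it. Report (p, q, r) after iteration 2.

(-0.8264, 1.2015, -0.8263)

Iteration 1:
  p: GS value = (9 - (3)·0.9000 - (3)·0.0000) / (-10) = -0.6300;  p ← (1−ω)·-3.0000 + ω·-0.6300 = -0.8907
  q: GS value = (11 - (-3)·-0.8907 - (4)·0.0000) / (9) = 0.9253;  q ← (1−ω)·0.9000 + ω·0.9253 = 0.9225
  r: GS value = (-2 - (-1)·-0.8907 - (4)·0.9225) / (9) = -0.7312;  r ← (1−ω)·0.0000 + ω·-0.7312 = -0.6508
Iteration 2:
  p: GS value = (9 - (3)·0.9225 - (3)·-0.6508) / (-10) = -0.8185;  p ← (1−ω)·-0.8907 + ω·-0.8185 = -0.8264
  q: GS value = (11 - (-3)·-0.8264 - (4)·-0.6508) / (9) = 1.2360;  q ← (1−ω)·0.9225 + ω·1.2360 = 1.2015
  r: GS value = (-2 - (-1)·-0.8264 - (4)·1.2015) / (9) = -0.8480;  r ← (1−ω)·-0.6508 + ω·-0.8480 = -0.8263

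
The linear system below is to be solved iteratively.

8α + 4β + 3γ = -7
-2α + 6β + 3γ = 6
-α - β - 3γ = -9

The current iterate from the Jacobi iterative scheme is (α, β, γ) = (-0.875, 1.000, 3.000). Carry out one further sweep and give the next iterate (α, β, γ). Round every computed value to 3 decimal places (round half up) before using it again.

One sweep:
  α = (-7 - (4)·1.000 - (3)·3.000) / (8) = -2.500
  β = (6 - (-2)·-0.875 - (3)·3.000) / (6) = -0.792
  γ = (-9 - (-1)·-0.875 - (-1)·1.000) / (-3) = 2.958

(-2.500, -0.792, 2.958)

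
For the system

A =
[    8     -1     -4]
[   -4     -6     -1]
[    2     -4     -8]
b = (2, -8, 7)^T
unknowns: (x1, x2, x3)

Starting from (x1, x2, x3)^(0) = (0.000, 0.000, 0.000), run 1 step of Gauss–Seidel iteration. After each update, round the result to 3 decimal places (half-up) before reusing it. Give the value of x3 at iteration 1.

Iteration 1:
  x1 = (2 - (-1)·0.000 - (-4)·0.000) / (8) = 0.250
  x2 = (-8 - (-4)·0.250 - (-1)·0.000) / (-6) = 1.167
  x3 = (7 - (2)·0.250 - (-4)·1.167) / (-8) = -1.396

-1.396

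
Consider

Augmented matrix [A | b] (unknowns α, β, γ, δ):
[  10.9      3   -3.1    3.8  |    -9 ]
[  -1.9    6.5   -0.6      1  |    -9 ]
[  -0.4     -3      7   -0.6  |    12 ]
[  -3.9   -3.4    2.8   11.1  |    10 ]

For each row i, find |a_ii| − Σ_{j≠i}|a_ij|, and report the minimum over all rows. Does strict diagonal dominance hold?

1

row 1: |10.9| − (3+3.1+3.8) = 1
row 2: |6.5| − (1.9+0.6+1) = 3
row 3: |7| − (0.4+3+0.6) = 3
row 4: |11.1| − (3.9+3.4+2.8) = 1
minimum over rows = 1 → strictly diagonally dominant (convergence guaranteed)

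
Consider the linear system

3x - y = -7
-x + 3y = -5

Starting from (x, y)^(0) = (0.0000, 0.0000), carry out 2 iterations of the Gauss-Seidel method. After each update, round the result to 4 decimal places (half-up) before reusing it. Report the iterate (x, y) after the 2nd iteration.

Iteration 1:
  x = (-7 - (-1)·0.0000) / (3) = -2.3333
  y = (-5 - (-1)·-2.3333) / (3) = -2.4444
Iteration 2:
  x = (-7 - (-1)·-2.4444) / (3) = -3.1481
  y = (-5 - (-1)·-3.1481) / (3) = -2.7160

(-3.1481, -2.7160)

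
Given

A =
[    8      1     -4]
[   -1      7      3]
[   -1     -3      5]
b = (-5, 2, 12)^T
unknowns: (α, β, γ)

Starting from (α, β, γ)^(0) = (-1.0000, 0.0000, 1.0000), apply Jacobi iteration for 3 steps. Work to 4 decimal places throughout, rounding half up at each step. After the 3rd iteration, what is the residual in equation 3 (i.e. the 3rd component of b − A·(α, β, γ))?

0.3186

Iteration 1:
  α = (-5 - (1)·0.0000 - (-4)·1.0000) / (8) = -0.1250
  β = (2 - (-1)·-1.0000 - (3)·1.0000) / (7) = -0.2857
  γ = (12 - (-1)·-1.0000 - (-3)·0.0000) / (5) = 2.2000
Iteration 2:
  α = (-5 - (1)·-0.2857 - (-4)·2.2000) / (8) = 0.5107
  β = (2 - (-1)·-0.1250 - (3)·2.2000) / (7) = -0.6750
  γ = (12 - (-1)·-0.1250 - (-3)·-0.2857) / (5) = 2.2036
Iteration 3:
  α = (-5 - (1)·-0.6750 - (-4)·2.2036) / (8) = 0.5612
  β = (2 - (-1)·0.5107 - (3)·2.2036) / (7) = -0.5857
  γ = (12 - (-1)·0.5107 - (-3)·-0.6750) / (5) = 2.0971
Residual b − A·x = (-0.5155, 0.3698, 0.3186)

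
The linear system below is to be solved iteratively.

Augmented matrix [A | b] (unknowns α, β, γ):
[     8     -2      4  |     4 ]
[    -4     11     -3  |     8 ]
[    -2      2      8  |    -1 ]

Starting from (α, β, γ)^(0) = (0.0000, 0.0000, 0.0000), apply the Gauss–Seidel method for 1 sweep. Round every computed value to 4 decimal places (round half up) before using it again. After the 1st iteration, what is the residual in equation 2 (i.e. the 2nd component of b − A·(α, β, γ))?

-0.6820

Iteration 1:
  α = (4 - (-2)·0.0000 - (4)·0.0000) / (8) = 0.5000
  β = (8 - (-4)·0.5000 - (-3)·0.0000) / (11) = 0.9091
  γ = (-1 - (-2)·0.5000 - (2)·0.9091) / (8) = -0.2273
Residual b − A·x = (2.7274, -0.6820, 0.0002)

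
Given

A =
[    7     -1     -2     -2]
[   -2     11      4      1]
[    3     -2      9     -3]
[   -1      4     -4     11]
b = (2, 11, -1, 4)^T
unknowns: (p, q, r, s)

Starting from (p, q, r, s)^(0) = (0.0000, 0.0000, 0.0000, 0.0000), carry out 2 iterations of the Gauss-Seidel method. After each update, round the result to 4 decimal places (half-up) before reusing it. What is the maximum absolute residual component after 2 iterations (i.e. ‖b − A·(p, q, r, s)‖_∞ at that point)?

Iteration 1:
  p = (2 - (-1)·0.0000 - (-2)·0.0000 - (-2)·0.0000) / (7) = 0.2857
  q = (11 - (-2)·0.2857 - (4)·0.0000 - (1)·0.0000) / (11) = 1.0519
  r = (-1 - (3)·0.2857 - (-2)·1.0519 - (-3)·0.0000) / (9) = 0.0274
  s = (4 - (-1)·0.2857 - (4)·1.0519 - (-4)·0.0274) / (11) = 0.0171
Iteration 2:
  p = (2 - (-1)·1.0519 - (-2)·0.0274 - (-2)·0.0171) / (7) = 0.4487
  q = (11 - (-2)·0.4487 - (4)·0.0274 - (1)·0.0171) / (11) = 1.0701
  r = (-1 - (3)·0.4487 - (-2)·1.0701 - (-3)·0.0171) / (9) = -0.0172
  s = (4 - (-1)·0.4487 - (4)·1.0701 - (-4)·-0.0172) / (11) = 0.0090
Residual b − A·x = (-0.0872, 0.1861, -0.0241, 0.0005); ∞-norm = 0.1861

0.1861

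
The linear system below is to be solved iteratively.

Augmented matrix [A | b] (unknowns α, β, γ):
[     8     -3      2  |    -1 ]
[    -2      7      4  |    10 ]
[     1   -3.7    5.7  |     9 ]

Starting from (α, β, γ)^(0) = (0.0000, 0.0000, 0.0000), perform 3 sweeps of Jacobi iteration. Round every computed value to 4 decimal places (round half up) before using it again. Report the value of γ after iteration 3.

Iteration 1:
  α = (-1 - (-3)·0.0000 - (2)·0.0000) / (8) = -0.1250
  β = (10 - (-2)·0.0000 - (4)·0.0000) / (7) = 1.4286
  γ = (9 - (1)·0.0000 - (-3.7)·0.0000) / (5.7) = 1.5789
Iteration 2:
  α = (-1 - (-3)·1.4286 - (2)·1.5789) / (8) = 0.0160
  β = (10 - (-2)·-0.1250 - (4)·1.5789) / (7) = 0.4906
  γ = (9 - (1)·-0.1250 - (-3.7)·1.4286) / (5.7) = 2.5282
Iteration 3:
  α = (-1 - (-3)·0.4906 - (2)·2.5282) / (8) = -0.5731
  β = (10 - (-2)·0.0160 - (4)·2.5282) / (7) = -0.0115
  γ = (9 - (1)·0.0160 - (-3.7)·0.4906) / (5.7) = 1.8946

1.8946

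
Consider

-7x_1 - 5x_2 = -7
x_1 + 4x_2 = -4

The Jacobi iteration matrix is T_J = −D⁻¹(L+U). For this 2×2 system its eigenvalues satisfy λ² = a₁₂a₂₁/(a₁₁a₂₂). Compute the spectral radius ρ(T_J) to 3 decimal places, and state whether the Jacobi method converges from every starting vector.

0.423

a₁₂a₂₁/(a₁₁a₂₂) = (-5)·(1) / ((-7)·(4)) = 0.178571
ρ = √|0.178571| = √0.178571 = 0.423
ρ < 1, so Jacobi converges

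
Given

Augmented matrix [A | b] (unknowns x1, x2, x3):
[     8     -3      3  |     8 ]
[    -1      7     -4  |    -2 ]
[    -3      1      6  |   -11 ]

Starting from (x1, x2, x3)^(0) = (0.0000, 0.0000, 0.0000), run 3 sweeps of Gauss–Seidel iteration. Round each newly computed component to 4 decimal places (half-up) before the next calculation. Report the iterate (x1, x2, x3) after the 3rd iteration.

(1.0555, -0.6929, -1.1901)

Iteration 1:
  x1 = (8 - (-3)·0.0000 - (3)·0.0000) / (8) = 1.0000
  x2 = (-2 - (-1)·1.0000 - (-4)·0.0000) / (7) = -0.1429
  x3 = (-11 - (-3)·1.0000 - (1)·-0.1429) / (6) = -1.3095
Iteration 2:
  x1 = (8 - (-3)·-0.1429 - (3)·-1.3095) / (8) = 1.4375
  x2 = (-2 - (-1)·1.4375 - (-4)·-1.3095) / (7) = -0.8286
  x3 = (-11 - (-3)·1.4375 - (1)·-0.8286) / (6) = -0.9765
Iteration 3:
  x1 = (8 - (-3)·-0.8286 - (3)·-0.9765) / (8) = 1.0555
  x2 = (-2 - (-1)·1.0555 - (-4)·-0.9765) / (7) = -0.6929
  x3 = (-11 - (-3)·1.0555 - (1)·-0.6929) / (6) = -1.1901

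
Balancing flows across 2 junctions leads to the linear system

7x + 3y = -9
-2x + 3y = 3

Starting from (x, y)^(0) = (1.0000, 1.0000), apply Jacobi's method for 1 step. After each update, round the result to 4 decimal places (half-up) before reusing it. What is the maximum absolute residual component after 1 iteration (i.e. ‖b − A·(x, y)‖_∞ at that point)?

5.4287

Iteration 1:
  x = (-9 - (3)·1.0000) / (7) = -1.7143
  y = (3 - (-2)·1.0000) / (3) = 1.6667
Residual b − A·x = (-2.0000, -5.4287); ∞-norm = 5.4287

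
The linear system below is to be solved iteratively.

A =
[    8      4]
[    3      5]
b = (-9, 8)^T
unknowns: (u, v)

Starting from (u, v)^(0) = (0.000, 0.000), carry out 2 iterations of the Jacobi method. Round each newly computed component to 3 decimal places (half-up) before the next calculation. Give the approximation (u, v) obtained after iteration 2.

(-1.925, 2.275)

Iteration 1:
  u = (-9 - (4)·0.000) / (8) = -1.125
  v = (8 - (3)·0.000) / (5) = 1.600
Iteration 2:
  u = (-9 - (4)·1.600) / (8) = -1.925
  v = (8 - (3)·-1.125) / (5) = 2.275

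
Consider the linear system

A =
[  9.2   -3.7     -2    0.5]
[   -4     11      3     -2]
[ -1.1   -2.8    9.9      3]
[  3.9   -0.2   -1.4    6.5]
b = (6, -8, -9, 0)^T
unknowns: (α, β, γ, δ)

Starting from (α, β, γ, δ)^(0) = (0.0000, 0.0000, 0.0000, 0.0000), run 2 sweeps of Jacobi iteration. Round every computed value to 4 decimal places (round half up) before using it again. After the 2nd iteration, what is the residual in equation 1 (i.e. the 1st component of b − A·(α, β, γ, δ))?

1.8336

Iteration 1:
  α = (6 - (-3.7)·0.0000 - (-2)·0.0000 - (0.5)·0.0000) / (9.2) = 0.6522
  β = (-8 - (-4)·0.0000 - (3)·0.0000 - (-2)·0.0000) / (11) = -0.7273
  γ = (-9 - (-1.1)·0.0000 - (-2.8)·0.0000 - (3)·0.0000) / (9.9) = -0.9091
  δ = (0 - (3.9)·0.0000 - (-0.2)·0.0000 - (-1.4)·0.0000) / (6.5) = 0.0000
Iteration 2:
  α = (6 - (-3.7)·-0.7273 - (-2)·-0.9091 - (0.5)·0.0000) / (9.2) = 0.1620
  β = (-8 - (-4)·0.6522 - (3)·-0.9091 - (-2)·0.0000) / (11) = -0.2422
  γ = (-9 - (-1.1)·0.6522 - (-2.8)·-0.7273 - (3)·0.0000) / (9.9) = -1.0423
  δ = (0 - (3.9)·0.6522 - (-0.2)·-0.7273 - (-1.4)·-0.9091) / (6.5) = -0.6095
Residual b − A·x = (1.8336, -2.7799, 2.6473, 1.8223)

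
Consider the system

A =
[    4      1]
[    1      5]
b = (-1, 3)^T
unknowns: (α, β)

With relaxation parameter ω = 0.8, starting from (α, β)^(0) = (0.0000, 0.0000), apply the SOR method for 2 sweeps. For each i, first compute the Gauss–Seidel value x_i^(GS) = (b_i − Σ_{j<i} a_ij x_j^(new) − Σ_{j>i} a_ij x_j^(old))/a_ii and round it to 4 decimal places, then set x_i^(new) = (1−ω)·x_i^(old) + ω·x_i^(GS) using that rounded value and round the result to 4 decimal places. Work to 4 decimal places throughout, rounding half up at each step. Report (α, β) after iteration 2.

Iteration 1:
  α: GS value = (-1 - (1)·0.0000) / (4) = -0.2500;  α ← (1−ω)·0.0000 + ω·-0.2500 = -0.2000
  β: GS value = (3 - (1)·-0.2000) / (5) = 0.6400;  β ← (1−ω)·0.0000 + ω·0.6400 = 0.5120
Iteration 2:
  α: GS value = (-1 - (1)·0.5120) / (4) = -0.3780;  α ← (1−ω)·-0.2000 + ω·-0.3780 = -0.3424
  β: GS value = (3 - (1)·-0.3424) / (5) = 0.6685;  β ← (1−ω)·0.5120 + ω·0.6685 = 0.6372

(-0.3424, 0.6372)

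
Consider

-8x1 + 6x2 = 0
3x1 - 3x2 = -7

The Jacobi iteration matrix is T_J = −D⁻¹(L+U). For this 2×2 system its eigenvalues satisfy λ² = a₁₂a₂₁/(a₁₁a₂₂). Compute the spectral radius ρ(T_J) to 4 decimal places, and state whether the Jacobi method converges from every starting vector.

a₁₂a₂₁/(a₁₁a₂₂) = (6)·(3) / ((-8)·(-3)) = 0.750000
ρ = √|0.750000| = √0.750000 = 0.8660
ρ < 1, so Jacobi converges

0.8660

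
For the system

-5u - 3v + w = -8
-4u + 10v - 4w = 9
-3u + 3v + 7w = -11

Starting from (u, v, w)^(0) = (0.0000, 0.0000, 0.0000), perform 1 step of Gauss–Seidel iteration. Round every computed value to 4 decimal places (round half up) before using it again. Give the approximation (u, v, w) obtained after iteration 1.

Iteration 1:
  u = (-8 - (-3)·0.0000 - (1)·0.0000) / (-5) = 1.6000
  v = (9 - (-4)·1.6000 - (-4)·0.0000) / (10) = 1.5400
  w = (-11 - (-3)·1.6000 - (3)·1.5400) / (7) = -1.5457

(1.6000, 1.5400, -1.5457)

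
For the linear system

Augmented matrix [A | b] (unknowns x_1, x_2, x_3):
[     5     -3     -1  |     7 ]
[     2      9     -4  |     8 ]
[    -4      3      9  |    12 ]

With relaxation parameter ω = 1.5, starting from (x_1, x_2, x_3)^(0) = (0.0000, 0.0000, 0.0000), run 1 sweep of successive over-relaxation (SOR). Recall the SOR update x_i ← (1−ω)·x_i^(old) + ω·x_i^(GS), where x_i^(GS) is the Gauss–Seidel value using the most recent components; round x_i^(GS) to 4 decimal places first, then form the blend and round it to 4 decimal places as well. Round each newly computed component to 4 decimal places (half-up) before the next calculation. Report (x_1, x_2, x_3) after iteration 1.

Iteration 1:
  x_1: GS value = (7 - (-3)·0.0000 - (-1)·0.0000) / (5) = 1.4000;  x_1 ← (1−ω)·0.0000 + ω·1.4000 = 2.1000
  x_2: GS value = (8 - (2)·2.1000 - (-4)·0.0000) / (9) = 0.4222;  x_2 ← (1−ω)·0.0000 + ω·0.4222 = 0.6333
  x_3: GS value = (12 - (-4)·2.1000 - (3)·0.6333) / (9) = 2.0556;  x_3 ← (1−ω)·0.0000 + ω·2.0556 = 3.0834

(2.1000, 0.6333, 3.0834)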